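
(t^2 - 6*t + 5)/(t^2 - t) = (t - 5)/t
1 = 1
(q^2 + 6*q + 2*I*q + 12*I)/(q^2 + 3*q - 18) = (q + 2*I)/(q - 3)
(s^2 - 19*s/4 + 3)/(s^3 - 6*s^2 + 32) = (s - 3/4)/(s^2 - 2*s - 8)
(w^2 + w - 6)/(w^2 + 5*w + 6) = (w - 2)/(w + 2)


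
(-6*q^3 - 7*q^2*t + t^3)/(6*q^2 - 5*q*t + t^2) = (-2*q^2 - 3*q*t - t^2)/(2*q - t)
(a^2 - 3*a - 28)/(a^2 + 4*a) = (a - 7)/a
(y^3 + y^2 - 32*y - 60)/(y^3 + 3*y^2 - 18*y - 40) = (y - 6)/(y - 4)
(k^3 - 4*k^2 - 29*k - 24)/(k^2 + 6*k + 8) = (k^3 - 4*k^2 - 29*k - 24)/(k^2 + 6*k + 8)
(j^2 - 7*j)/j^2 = (j - 7)/j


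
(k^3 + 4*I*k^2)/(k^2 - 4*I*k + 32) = k^2/(k - 8*I)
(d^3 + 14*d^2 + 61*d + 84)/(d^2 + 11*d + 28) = d + 3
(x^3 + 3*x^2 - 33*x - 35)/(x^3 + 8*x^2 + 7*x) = (x - 5)/x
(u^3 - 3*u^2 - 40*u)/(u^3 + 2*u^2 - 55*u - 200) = u/(u + 5)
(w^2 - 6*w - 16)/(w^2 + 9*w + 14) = (w - 8)/(w + 7)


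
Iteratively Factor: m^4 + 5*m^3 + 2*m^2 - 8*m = (m)*(m^3 + 5*m^2 + 2*m - 8) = m*(m - 1)*(m^2 + 6*m + 8) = m*(m - 1)*(m + 2)*(m + 4)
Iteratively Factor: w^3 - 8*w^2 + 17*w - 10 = (w - 1)*(w^2 - 7*w + 10) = (w - 5)*(w - 1)*(w - 2)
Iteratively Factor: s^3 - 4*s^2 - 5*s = (s - 5)*(s^2 + s) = s*(s - 5)*(s + 1)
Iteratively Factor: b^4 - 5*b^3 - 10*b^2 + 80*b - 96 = (b - 2)*(b^3 - 3*b^2 - 16*b + 48) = (b - 3)*(b - 2)*(b^2 - 16) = (b - 4)*(b - 3)*(b - 2)*(b + 4)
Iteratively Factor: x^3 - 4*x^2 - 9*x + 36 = (x - 3)*(x^2 - x - 12) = (x - 4)*(x - 3)*(x + 3)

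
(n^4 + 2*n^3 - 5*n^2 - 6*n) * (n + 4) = n^5 + 6*n^4 + 3*n^3 - 26*n^2 - 24*n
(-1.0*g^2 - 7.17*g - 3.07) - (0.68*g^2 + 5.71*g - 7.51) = -1.68*g^2 - 12.88*g + 4.44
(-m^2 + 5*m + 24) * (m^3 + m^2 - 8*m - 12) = -m^5 + 4*m^4 + 37*m^3 - 4*m^2 - 252*m - 288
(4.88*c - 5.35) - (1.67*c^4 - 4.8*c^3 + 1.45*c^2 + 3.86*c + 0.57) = -1.67*c^4 + 4.8*c^3 - 1.45*c^2 + 1.02*c - 5.92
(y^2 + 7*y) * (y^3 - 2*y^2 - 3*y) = y^5 + 5*y^4 - 17*y^3 - 21*y^2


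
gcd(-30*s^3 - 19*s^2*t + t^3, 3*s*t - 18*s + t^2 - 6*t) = 3*s + t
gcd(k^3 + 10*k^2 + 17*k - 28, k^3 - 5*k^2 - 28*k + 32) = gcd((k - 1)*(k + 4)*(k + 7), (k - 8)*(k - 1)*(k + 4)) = k^2 + 3*k - 4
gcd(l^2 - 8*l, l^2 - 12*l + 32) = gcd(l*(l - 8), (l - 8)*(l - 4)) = l - 8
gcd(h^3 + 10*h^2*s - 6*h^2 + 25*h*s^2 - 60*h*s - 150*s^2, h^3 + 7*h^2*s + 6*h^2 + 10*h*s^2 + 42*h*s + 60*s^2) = h + 5*s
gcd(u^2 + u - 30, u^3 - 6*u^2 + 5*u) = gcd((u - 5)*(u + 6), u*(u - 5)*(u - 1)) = u - 5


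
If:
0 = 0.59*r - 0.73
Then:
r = 1.24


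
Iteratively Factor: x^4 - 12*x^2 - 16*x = (x + 2)*(x^3 - 2*x^2 - 8*x) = x*(x + 2)*(x^2 - 2*x - 8) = x*(x + 2)^2*(x - 4)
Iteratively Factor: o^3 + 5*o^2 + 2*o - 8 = (o + 2)*(o^2 + 3*o - 4) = (o - 1)*(o + 2)*(o + 4)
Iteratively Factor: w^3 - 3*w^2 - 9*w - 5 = (w + 1)*(w^2 - 4*w - 5) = (w + 1)^2*(w - 5)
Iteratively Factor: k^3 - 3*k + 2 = (k - 1)*(k^2 + k - 2) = (k - 1)*(k + 2)*(k - 1)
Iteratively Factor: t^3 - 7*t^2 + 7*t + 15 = (t - 3)*(t^2 - 4*t - 5) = (t - 5)*(t - 3)*(t + 1)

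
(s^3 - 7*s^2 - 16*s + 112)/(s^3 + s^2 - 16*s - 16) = (s - 7)/(s + 1)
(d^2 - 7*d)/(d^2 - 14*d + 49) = d/(d - 7)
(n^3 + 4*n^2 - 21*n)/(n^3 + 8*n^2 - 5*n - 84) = n/(n + 4)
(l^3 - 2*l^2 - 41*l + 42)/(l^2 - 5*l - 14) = (l^2 + 5*l - 6)/(l + 2)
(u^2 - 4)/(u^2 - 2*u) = (u + 2)/u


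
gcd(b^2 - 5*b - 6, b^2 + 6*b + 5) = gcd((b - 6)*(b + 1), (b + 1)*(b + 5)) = b + 1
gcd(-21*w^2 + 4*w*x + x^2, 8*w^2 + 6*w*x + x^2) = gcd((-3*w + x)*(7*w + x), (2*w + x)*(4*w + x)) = 1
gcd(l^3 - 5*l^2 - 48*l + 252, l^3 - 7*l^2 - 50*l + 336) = l^2 + l - 42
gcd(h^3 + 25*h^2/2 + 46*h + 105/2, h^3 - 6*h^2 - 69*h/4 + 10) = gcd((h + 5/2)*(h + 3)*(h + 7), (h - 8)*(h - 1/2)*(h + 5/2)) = h + 5/2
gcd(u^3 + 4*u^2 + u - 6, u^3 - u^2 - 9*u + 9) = u^2 + 2*u - 3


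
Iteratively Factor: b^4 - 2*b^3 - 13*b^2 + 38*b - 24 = (b - 2)*(b^3 - 13*b + 12) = (b - 2)*(b + 4)*(b^2 - 4*b + 3) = (b - 2)*(b - 1)*(b + 4)*(b - 3)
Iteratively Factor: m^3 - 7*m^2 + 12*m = (m - 3)*(m^2 - 4*m) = (m - 4)*(m - 3)*(m)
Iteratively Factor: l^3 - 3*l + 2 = (l - 1)*(l^2 + l - 2) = (l - 1)*(l + 2)*(l - 1)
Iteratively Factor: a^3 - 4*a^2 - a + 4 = (a + 1)*(a^2 - 5*a + 4) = (a - 4)*(a + 1)*(a - 1)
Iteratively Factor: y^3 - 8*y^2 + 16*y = (y)*(y^2 - 8*y + 16) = y*(y - 4)*(y - 4)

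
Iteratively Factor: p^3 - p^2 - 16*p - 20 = (p + 2)*(p^2 - 3*p - 10) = (p - 5)*(p + 2)*(p + 2)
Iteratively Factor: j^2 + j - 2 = (j + 2)*(j - 1)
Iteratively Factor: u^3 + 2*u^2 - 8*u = (u + 4)*(u^2 - 2*u) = u*(u + 4)*(u - 2)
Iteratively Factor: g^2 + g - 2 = (g + 2)*(g - 1)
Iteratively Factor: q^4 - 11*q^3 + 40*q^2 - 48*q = (q - 4)*(q^3 - 7*q^2 + 12*q) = q*(q - 4)*(q^2 - 7*q + 12) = q*(q - 4)^2*(q - 3)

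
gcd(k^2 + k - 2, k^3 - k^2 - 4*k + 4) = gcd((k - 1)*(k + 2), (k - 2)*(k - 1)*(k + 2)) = k^2 + k - 2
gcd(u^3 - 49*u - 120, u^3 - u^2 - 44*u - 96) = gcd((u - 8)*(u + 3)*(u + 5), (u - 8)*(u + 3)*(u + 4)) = u^2 - 5*u - 24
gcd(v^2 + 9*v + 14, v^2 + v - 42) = v + 7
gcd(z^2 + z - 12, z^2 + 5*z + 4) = z + 4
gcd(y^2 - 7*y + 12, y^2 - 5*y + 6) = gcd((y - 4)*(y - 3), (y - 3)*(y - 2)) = y - 3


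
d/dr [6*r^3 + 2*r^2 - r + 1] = 18*r^2 + 4*r - 1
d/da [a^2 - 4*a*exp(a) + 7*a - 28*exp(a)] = -4*a*exp(a) + 2*a - 32*exp(a) + 7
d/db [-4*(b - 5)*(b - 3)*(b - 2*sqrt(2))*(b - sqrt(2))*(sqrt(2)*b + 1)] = -20*sqrt(2)*b^4 + 80*b^3 + 128*sqrt(2)*b^3 - 480*b^2 - 192*sqrt(2)*b^2 + 64*sqrt(2)*b + 568*b - 60*sqrt(2) + 128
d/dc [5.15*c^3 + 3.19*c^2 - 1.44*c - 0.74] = 15.45*c^2 + 6.38*c - 1.44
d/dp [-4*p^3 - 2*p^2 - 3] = 4*p*(-3*p - 1)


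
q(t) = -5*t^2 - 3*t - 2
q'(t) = -10*t - 3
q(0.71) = -6.65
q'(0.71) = -10.10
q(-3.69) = -59.01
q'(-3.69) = 33.90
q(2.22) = -33.30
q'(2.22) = -25.20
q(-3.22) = -44.18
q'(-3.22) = 29.20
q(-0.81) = -2.85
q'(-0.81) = 5.10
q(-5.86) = -156.12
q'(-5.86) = 55.60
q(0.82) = -7.82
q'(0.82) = -11.20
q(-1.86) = -13.72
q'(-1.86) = 15.60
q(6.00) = -200.00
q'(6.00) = -63.00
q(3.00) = -56.00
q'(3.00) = -33.00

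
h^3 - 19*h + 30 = (h - 3)*(h - 2)*(h + 5)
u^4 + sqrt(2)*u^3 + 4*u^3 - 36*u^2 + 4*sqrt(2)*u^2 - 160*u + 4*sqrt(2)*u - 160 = (u + 2)^2*(u - 4*sqrt(2))*(u + 5*sqrt(2))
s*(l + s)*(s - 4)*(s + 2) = l*s^3 - 2*l*s^2 - 8*l*s + s^4 - 2*s^3 - 8*s^2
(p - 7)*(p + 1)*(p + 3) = p^3 - 3*p^2 - 25*p - 21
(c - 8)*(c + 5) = c^2 - 3*c - 40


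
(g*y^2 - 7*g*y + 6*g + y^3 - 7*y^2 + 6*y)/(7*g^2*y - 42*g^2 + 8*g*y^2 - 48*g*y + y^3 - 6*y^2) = (y - 1)/(7*g + y)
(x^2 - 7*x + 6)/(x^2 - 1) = (x - 6)/(x + 1)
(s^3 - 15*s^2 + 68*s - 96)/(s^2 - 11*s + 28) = (s^2 - 11*s + 24)/(s - 7)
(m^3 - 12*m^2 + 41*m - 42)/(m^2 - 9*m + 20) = (m^3 - 12*m^2 + 41*m - 42)/(m^2 - 9*m + 20)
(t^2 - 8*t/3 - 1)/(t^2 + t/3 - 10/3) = (3*t^2 - 8*t - 3)/(3*t^2 + t - 10)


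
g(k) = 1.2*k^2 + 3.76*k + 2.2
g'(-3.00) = -3.44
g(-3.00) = 1.72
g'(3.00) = 10.96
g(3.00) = 24.28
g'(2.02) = 8.61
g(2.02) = 14.69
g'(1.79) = 8.06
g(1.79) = 12.78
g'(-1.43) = 0.33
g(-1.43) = -0.72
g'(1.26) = 6.78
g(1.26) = 8.84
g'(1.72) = 7.89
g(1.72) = 12.22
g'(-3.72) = -5.17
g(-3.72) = 4.82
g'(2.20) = 9.04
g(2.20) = 16.28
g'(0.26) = 4.38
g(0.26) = 3.26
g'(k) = 2.4*k + 3.76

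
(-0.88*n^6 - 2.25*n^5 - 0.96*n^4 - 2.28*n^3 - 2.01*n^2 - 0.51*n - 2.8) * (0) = 0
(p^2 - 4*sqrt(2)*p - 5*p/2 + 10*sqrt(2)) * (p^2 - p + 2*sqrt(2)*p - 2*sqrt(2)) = p^4 - 7*p^3/2 - 2*sqrt(2)*p^3 - 27*p^2/2 + 7*sqrt(2)*p^2 - 5*sqrt(2)*p + 56*p - 40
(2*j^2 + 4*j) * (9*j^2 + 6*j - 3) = 18*j^4 + 48*j^3 + 18*j^2 - 12*j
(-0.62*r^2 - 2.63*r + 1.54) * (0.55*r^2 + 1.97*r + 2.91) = -0.341*r^4 - 2.6679*r^3 - 6.1383*r^2 - 4.6195*r + 4.4814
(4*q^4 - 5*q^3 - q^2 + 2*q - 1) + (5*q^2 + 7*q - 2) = 4*q^4 - 5*q^3 + 4*q^2 + 9*q - 3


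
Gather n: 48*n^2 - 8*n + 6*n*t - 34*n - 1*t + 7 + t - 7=48*n^2 + n*(6*t - 42)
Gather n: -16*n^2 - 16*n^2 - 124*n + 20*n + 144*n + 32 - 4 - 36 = -32*n^2 + 40*n - 8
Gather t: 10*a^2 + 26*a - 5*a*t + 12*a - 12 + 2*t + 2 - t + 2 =10*a^2 + 38*a + t*(1 - 5*a) - 8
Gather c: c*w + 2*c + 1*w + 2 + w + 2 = c*(w + 2) + 2*w + 4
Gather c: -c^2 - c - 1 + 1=-c^2 - c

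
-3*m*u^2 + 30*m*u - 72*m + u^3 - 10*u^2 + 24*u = (-3*m + u)*(u - 6)*(u - 4)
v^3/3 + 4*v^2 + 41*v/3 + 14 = (v/3 + 1)*(v + 2)*(v + 7)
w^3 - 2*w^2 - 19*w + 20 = (w - 5)*(w - 1)*(w + 4)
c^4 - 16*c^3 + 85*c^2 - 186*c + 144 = (c - 8)*(c - 3)^2*(c - 2)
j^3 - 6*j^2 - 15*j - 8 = (j - 8)*(j + 1)^2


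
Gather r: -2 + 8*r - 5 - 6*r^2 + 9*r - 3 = -6*r^2 + 17*r - 10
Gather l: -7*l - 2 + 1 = -7*l - 1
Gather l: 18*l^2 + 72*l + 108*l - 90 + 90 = 18*l^2 + 180*l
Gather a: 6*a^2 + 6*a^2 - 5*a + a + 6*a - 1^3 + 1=12*a^2 + 2*a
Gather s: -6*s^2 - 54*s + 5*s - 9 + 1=-6*s^2 - 49*s - 8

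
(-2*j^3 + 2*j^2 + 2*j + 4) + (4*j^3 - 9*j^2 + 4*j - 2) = 2*j^3 - 7*j^2 + 6*j + 2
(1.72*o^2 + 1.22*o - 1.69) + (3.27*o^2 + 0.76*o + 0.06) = 4.99*o^2 + 1.98*o - 1.63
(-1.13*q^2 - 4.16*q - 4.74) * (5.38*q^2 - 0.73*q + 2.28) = -6.0794*q^4 - 21.5559*q^3 - 25.0408*q^2 - 6.0246*q - 10.8072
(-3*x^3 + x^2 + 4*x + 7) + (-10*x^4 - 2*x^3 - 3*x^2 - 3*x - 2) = -10*x^4 - 5*x^3 - 2*x^2 + x + 5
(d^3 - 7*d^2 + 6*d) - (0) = d^3 - 7*d^2 + 6*d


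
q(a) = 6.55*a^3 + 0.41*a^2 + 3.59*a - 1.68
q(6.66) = 1975.34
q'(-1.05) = 24.39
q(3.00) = 189.63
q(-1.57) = -31.65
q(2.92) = 175.37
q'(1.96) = 80.68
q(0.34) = -0.15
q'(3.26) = 215.10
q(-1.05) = -12.58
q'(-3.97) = 310.04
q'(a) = 19.65*a^2 + 0.82*a + 3.59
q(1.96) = 56.25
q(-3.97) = -419.31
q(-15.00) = -22069.53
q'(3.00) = 182.90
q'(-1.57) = 50.74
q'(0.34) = 6.14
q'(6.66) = 880.64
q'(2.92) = 173.53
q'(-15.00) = 4412.54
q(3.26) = 241.31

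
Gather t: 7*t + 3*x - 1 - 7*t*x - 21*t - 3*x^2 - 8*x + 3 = t*(-7*x - 14) - 3*x^2 - 5*x + 2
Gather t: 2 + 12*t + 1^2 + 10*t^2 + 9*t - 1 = 10*t^2 + 21*t + 2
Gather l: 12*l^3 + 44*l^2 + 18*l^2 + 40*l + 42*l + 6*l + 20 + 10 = 12*l^3 + 62*l^2 + 88*l + 30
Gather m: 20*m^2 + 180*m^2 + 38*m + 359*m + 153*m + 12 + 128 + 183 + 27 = 200*m^2 + 550*m + 350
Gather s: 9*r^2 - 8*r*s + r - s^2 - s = 9*r^2 + r - s^2 + s*(-8*r - 1)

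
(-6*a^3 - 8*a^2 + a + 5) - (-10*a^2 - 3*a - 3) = -6*a^3 + 2*a^2 + 4*a + 8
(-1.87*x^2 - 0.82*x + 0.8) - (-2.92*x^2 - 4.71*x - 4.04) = 1.05*x^2 + 3.89*x + 4.84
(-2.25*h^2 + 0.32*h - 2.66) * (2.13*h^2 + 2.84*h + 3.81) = -4.7925*h^4 - 5.7084*h^3 - 13.3295*h^2 - 6.3352*h - 10.1346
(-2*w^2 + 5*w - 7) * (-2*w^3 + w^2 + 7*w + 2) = 4*w^5 - 12*w^4 + 5*w^3 + 24*w^2 - 39*w - 14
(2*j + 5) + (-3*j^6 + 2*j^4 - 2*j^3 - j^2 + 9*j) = -3*j^6 + 2*j^4 - 2*j^3 - j^2 + 11*j + 5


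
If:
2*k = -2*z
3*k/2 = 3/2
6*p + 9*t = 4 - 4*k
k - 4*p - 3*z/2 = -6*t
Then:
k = 1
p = 5/16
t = -5/24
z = -1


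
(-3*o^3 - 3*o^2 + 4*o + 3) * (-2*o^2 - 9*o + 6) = 6*o^5 + 33*o^4 + o^3 - 60*o^2 - 3*o + 18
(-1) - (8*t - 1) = -8*t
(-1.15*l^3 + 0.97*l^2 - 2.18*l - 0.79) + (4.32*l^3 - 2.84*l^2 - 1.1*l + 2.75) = 3.17*l^3 - 1.87*l^2 - 3.28*l + 1.96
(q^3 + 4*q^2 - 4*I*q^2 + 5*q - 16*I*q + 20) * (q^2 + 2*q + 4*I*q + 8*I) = q^5 + 6*q^4 + 29*q^3 + 126*q^2 + 20*I*q^2 + 168*q + 120*I*q + 160*I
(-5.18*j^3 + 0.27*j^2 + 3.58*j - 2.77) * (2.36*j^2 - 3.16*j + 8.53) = -12.2248*j^5 + 17.006*j^4 - 36.5898*j^3 - 15.5469*j^2 + 39.2906*j - 23.6281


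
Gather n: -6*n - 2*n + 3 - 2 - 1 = -8*n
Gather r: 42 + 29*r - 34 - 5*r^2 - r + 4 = -5*r^2 + 28*r + 12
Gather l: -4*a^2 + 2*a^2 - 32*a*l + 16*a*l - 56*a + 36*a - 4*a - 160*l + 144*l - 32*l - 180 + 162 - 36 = -2*a^2 - 24*a + l*(-16*a - 48) - 54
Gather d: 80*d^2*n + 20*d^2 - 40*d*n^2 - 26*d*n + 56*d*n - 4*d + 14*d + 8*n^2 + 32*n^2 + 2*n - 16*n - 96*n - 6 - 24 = d^2*(80*n + 20) + d*(-40*n^2 + 30*n + 10) + 40*n^2 - 110*n - 30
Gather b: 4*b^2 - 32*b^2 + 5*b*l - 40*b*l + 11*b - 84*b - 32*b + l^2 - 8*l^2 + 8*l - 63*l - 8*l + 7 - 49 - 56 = -28*b^2 + b*(-35*l - 105) - 7*l^2 - 63*l - 98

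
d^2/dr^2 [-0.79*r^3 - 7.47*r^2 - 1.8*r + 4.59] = -4.74*r - 14.94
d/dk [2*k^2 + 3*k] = 4*k + 3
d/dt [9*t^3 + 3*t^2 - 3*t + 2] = 27*t^2 + 6*t - 3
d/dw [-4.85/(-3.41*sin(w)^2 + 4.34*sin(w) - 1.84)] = (21.049 - 33.077*sin(w))*cos(w)/(3.41*sin(w)^2 - 4.34*sin(w) + 1.84)^2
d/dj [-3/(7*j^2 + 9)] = 42*j/(7*j^2 + 9)^2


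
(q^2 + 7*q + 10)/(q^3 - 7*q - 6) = (q + 5)/(q^2 - 2*q - 3)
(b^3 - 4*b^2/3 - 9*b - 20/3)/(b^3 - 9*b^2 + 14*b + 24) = (b + 5/3)/(b - 6)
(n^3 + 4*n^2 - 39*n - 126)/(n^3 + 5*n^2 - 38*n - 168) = (n + 3)/(n + 4)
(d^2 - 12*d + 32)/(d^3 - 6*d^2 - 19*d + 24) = (d - 4)/(d^2 + 2*d - 3)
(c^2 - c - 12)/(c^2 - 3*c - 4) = (c + 3)/(c + 1)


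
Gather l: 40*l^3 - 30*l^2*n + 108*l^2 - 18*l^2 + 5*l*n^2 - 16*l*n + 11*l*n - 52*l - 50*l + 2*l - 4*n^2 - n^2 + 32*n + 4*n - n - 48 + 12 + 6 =40*l^3 + l^2*(90 - 30*n) + l*(5*n^2 - 5*n - 100) - 5*n^2 + 35*n - 30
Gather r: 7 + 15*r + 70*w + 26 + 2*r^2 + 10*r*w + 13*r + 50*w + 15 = 2*r^2 + r*(10*w + 28) + 120*w + 48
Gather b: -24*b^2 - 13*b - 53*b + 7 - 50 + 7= -24*b^2 - 66*b - 36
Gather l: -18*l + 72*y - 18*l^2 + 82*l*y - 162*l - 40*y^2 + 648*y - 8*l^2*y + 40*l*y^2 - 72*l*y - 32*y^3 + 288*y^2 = l^2*(-8*y - 18) + l*(40*y^2 + 10*y - 180) - 32*y^3 + 248*y^2 + 720*y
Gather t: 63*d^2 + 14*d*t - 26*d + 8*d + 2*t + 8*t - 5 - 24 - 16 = 63*d^2 - 18*d + t*(14*d + 10) - 45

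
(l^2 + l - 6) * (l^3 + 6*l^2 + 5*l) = l^5 + 7*l^4 + 5*l^3 - 31*l^2 - 30*l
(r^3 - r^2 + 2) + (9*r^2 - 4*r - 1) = r^3 + 8*r^2 - 4*r + 1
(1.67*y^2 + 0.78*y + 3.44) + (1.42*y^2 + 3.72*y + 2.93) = 3.09*y^2 + 4.5*y + 6.37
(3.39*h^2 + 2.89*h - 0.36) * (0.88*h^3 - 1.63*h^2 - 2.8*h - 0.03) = 2.9832*h^5 - 2.9825*h^4 - 14.5195*h^3 - 7.6069*h^2 + 0.9213*h + 0.0108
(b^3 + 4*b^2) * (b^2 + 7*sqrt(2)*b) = b^5 + 4*b^4 + 7*sqrt(2)*b^4 + 28*sqrt(2)*b^3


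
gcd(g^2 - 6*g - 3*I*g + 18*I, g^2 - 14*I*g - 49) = 1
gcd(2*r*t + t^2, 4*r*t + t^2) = t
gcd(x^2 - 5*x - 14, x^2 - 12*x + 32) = 1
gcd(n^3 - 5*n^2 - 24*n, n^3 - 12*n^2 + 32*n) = n^2 - 8*n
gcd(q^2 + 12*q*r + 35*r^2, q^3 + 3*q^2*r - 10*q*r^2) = q + 5*r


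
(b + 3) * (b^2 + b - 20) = b^3 + 4*b^2 - 17*b - 60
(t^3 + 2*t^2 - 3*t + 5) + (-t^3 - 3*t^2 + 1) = -t^2 - 3*t + 6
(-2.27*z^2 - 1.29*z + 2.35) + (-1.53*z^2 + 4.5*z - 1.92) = -3.8*z^2 + 3.21*z + 0.43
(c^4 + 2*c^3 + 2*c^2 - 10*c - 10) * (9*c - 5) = 9*c^5 + 13*c^4 + 8*c^3 - 100*c^2 - 40*c + 50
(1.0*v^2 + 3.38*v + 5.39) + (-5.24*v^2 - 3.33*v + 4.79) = -4.24*v^2 + 0.0499999999999998*v + 10.18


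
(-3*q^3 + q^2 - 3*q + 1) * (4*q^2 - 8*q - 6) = -12*q^5 + 28*q^4 - 2*q^3 + 22*q^2 + 10*q - 6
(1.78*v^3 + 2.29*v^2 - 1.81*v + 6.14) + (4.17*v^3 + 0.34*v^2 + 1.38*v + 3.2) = 5.95*v^3 + 2.63*v^2 - 0.43*v + 9.34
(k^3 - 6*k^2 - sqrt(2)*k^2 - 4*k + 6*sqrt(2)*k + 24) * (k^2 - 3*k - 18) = k^5 - 9*k^4 - sqrt(2)*k^4 - 4*k^3 + 9*sqrt(2)*k^3 + 144*k^2 - 108*sqrt(2)*k - 432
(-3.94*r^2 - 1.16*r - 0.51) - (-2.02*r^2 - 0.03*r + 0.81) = -1.92*r^2 - 1.13*r - 1.32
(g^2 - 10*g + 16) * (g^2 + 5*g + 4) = g^4 - 5*g^3 - 30*g^2 + 40*g + 64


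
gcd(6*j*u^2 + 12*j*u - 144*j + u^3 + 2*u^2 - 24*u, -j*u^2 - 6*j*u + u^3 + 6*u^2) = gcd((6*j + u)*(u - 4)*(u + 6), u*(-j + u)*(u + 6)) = u + 6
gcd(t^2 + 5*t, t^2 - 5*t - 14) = 1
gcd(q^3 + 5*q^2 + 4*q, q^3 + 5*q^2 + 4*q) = q^3 + 5*q^2 + 4*q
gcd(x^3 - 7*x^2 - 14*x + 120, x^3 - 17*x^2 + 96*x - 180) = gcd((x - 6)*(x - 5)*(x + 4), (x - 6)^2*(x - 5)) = x^2 - 11*x + 30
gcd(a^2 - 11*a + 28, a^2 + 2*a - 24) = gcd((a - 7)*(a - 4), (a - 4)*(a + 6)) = a - 4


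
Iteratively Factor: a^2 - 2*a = (a - 2)*(a)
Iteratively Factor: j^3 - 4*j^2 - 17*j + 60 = (j + 4)*(j^2 - 8*j + 15) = (j - 3)*(j + 4)*(j - 5)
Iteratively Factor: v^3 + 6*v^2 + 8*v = (v + 4)*(v^2 + 2*v) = (v + 2)*(v + 4)*(v)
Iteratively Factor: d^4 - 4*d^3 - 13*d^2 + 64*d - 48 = (d + 4)*(d^3 - 8*d^2 + 19*d - 12) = (d - 1)*(d + 4)*(d^2 - 7*d + 12) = (d - 3)*(d - 1)*(d + 4)*(d - 4)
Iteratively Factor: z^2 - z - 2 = (z - 2)*(z + 1)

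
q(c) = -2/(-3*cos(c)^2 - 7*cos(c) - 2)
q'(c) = -2*(-6*sin(c)*cos(c) - 7*sin(c))/(-3*cos(c)^2 - 7*cos(c) - 2)^2 = 2*(6*cos(c) + 7)*sin(c)/(3*cos(c)^2 + 7*cos(c) + 2)^2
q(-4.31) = -7.11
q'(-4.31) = 108.20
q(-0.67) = 0.21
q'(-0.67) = -0.17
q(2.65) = -1.09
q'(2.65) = 0.48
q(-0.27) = 0.17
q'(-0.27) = -0.05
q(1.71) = 1.84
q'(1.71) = 10.35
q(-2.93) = -1.01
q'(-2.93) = -0.12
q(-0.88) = 0.26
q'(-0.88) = -0.28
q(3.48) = -1.03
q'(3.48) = -0.24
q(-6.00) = 0.17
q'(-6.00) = 0.05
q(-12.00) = 0.20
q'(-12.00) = 0.13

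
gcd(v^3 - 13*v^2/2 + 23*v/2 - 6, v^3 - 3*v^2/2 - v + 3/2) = v^2 - 5*v/2 + 3/2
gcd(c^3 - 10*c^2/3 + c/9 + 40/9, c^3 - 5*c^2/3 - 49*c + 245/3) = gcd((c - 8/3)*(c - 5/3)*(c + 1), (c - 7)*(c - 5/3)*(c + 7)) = c - 5/3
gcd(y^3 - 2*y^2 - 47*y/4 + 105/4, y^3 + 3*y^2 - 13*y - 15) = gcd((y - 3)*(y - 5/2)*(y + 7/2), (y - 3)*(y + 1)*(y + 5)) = y - 3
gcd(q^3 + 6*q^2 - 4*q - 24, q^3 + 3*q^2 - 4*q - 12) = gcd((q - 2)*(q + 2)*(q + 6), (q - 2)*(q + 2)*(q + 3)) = q^2 - 4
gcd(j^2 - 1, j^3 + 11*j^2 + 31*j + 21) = j + 1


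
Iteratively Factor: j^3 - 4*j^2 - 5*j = (j + 1)*(j^2 - 5*j) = j*(j + 1)*(j - 5)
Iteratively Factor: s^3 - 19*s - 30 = (s + 3)*(s^2 - 3*s - 10) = (s - 5)*(s + 3)*(s + 2)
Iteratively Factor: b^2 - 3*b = (b)*(b - 3)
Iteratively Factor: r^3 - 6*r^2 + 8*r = (r)*(r^2 - 6*r + 8) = r*(r - 4)*(r - 2)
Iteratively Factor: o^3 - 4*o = (o)*(o^2 - 4) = o*(o + 2)*(o - 2)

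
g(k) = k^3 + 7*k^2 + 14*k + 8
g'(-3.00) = -1.00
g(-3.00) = 2.00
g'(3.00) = 83.00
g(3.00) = 140.00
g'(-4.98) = 18.68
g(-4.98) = -11.62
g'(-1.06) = 2.53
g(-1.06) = -0.17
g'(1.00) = 31.00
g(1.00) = 30.00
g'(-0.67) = 5.97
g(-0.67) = 1.46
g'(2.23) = 60.14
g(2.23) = 85.12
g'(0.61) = 23.66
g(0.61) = 19.37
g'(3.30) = 92.87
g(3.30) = 166.37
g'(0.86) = 28.26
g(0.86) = 25.85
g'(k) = 3*k^2 + 14*k + 14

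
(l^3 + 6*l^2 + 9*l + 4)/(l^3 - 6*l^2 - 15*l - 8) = (l + 4)/(l - 8)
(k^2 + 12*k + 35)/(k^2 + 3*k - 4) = (k^2 + 12*k + 35)/(k^2 + 3*k - 4)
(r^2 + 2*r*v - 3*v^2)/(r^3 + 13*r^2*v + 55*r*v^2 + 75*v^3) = (r - v)/(r^2 + 10*r*v + 25*v^2)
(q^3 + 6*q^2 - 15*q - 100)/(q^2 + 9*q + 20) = (q^2 + q - 20)/(q + 4)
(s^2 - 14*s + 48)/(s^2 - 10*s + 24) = (s - 8)/(s - 4)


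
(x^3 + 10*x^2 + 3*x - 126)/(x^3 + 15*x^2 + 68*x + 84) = (x - 3)/(x + 2)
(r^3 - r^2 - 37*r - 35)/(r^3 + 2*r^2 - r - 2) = (r^2 - 2*r - 35)/(r^2 + r - 2)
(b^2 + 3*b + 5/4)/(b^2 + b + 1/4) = (2*b + 5)/(2*b + 1)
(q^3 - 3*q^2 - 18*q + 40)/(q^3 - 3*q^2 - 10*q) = (q^2 + 2*q - 8)/(q*(q + 2))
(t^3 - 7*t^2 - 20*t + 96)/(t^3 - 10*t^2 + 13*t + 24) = (t + 4)/(t + 1)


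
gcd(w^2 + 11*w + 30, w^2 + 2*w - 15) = w + 5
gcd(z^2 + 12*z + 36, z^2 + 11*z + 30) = z + 6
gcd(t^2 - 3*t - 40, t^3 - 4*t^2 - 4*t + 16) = 1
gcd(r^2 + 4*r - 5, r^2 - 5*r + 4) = r - 1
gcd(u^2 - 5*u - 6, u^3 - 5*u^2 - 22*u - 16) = u + 1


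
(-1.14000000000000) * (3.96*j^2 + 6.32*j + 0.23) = -4.5144*j^2 - 7.2048*j - 0.2622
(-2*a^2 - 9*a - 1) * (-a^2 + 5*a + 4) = 2*a^4 - a^3 - 52*a^2 - 41*a - 4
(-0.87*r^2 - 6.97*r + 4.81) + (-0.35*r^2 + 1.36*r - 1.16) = -1.22*r^2 - 5.61*r + 3.65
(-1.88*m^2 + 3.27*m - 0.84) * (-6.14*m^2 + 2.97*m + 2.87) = 11.5432*m^4 - 25.6614*m^3 + 9.4739*m^2 + 6.8901*m - 2.4108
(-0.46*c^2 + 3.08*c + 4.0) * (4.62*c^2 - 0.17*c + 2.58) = -2.1252*c^4 + 14.3078*c^3 + 16.7696*c^2 + 7.2664*c + 10.32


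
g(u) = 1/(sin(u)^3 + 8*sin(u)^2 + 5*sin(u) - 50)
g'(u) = (-3*sin(u)^2*cos(u) - 16*sin(u)*cos(u) - 5*cos(u))/(sin(u)^3 + 8*sin(u)^2 + 5*sin(u) - 50)^2 = -(3*sin(u) + 1)*cos(u)/((sin(u) - 2)^2*(sin(u) + 5)^3)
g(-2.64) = -0.02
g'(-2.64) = -0.00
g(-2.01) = -0.02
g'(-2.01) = -0.00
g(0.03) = -0.02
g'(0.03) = -0.00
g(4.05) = -0.02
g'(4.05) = -0.00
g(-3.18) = -0.02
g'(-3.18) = 0.00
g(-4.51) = -0.03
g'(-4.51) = 0.00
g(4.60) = -0.02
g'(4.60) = -0.00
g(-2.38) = -0.02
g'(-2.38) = -0.00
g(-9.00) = -0.02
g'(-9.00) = 0.00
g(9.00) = -0.02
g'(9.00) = 0.01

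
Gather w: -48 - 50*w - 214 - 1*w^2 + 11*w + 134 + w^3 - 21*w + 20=w^3 - w^2 - 60*w - 108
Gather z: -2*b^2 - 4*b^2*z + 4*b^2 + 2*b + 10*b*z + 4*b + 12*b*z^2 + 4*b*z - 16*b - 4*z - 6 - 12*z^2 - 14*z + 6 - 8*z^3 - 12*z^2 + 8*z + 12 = 2*b^2 - 10*b - 8*z^3 + z^2*(12*b - 24) + z*(-4*b^2 + 14*b - 10) + 12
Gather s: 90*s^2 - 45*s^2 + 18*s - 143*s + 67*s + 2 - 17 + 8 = 45*s^2 - 58*s - 7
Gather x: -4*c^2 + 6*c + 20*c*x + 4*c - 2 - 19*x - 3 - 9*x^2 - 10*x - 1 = -4*c^2 + 10*c - 9*x^2 + x*(20*c - 29) - 6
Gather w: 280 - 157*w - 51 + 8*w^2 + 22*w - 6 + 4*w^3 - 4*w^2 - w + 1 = 4*w^3 + 4*w^2 - 136*w + 224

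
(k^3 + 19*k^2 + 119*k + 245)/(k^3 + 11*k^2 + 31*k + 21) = (k^2 + 12*k + 35)/(k^2 + 4*k + 3)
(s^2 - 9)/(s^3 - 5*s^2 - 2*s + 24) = (s + 3)/(s^2 - 2*s - 8)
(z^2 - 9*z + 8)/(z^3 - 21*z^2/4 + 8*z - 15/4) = 4*(z - 8)/(4*z^2 - 17*z + 15)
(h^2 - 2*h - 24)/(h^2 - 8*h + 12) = (h + 4)/(h - 2)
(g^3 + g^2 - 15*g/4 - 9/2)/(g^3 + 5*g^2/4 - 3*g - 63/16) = 4*(g - 2)/(4*g - 7)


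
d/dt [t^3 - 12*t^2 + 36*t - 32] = 3*t^2 - 24*t + 36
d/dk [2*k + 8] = 2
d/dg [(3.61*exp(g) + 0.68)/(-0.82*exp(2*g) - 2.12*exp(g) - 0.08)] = (2.9602*exp(2*g) + 1.1152*exp(g) + 1.1528)*exp(g)/(0.6724*exp(4*g) + 3.4768*exp(3*g) + 4.6256*exp(2*g) + 0.3392*exp(g) + 0.0064)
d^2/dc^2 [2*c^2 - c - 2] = 4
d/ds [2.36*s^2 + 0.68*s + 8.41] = 4.72*s + 0.68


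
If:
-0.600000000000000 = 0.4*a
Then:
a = -1.50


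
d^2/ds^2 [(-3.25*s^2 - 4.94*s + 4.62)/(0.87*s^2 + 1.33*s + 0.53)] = (0.0429780000000193*s^3 + 29.972718*s^2 + 45.741816*s + 17.222634)/(0.658503*s^6 + 3.020031*s^5 + 5.8203*s^4 + 6.032215*s^3 + 3.5457*s^2 + 1.120791*s + 0.148877)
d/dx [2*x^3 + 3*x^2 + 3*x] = 6*x^2 + 6*x + 3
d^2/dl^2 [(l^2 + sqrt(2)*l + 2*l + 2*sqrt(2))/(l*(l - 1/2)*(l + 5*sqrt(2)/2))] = 8*(8*l^6 + 24*sqrt(2)*l^5 + 48*l^5 + 96*l^4 + 234*sqrt(2)*l^4 + 13*sqrt(2)*l^3 + 874*l^3 - 360*l^2 + 612*sqrt(2)*l^2 - 300*sqrt(2)*l + 60*l + 50*sqrt(2))/(l^3*(32*l^6 - 48*l^5 + 240*sqrt(2)*l^5 - 360*sqrt(2)*l^4 + 1224*l^4 - 1804*l^3 + 1180*sqrt(2)*l^3 - 1530*sqrt(2)*l^2 + 900*l^2 - 150*l + 750*sqrt(2)*l - 125*sqrt(2)))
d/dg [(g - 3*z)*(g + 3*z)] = 2*g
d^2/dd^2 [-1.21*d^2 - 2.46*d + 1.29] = -2.42000000000000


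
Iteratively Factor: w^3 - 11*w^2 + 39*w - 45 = (w - 5)*(w^2 - 6*w + 9) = (w - 5)*(w - 3)*(w - 3)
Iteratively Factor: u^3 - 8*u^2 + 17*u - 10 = (u - 2)*(u^2 - 6*u + 5) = (u - 2)*(u - 1)*(u - 5)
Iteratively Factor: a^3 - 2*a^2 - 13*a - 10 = (a + 2)*(a^2 - 4*a - 5) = (a + 1)*(a + 2)*(a - 5)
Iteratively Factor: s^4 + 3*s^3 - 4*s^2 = (s)*(s^3 + 3*s^2 - 4*s) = s*(s - 1)*(s^2 + 4*s) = s^2*(s - 1)*(s + 4)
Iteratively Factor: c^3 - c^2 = (c)*(c^2 - c) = c*(c - 1)*(c)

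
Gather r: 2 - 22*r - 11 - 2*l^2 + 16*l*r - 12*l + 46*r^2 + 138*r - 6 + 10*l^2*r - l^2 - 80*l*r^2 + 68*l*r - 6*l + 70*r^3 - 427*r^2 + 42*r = -3*l^2 - 18*l + 70*r^3 + r^2*(-80*l - 381) + r*(10*l^2 + 84*l + 158) - 15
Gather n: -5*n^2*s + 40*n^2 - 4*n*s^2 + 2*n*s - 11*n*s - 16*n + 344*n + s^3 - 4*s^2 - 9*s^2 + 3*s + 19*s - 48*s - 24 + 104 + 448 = n^2*(40 - 5*s) + n*(-4*s^2 - 9*s + 328) + s^3 - 13*s^2 - 26*s + 528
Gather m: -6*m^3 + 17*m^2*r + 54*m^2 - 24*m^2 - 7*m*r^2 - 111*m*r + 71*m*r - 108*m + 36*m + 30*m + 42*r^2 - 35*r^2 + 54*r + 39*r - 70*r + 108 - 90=-6*m^3 + m^2*(17*r + 30) + m*(-7*r^2 - 40*r - 42) + 7*r^2 + 23*r + 18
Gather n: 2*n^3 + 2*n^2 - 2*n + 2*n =2*n^3 + 2*n^2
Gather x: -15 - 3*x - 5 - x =-4*x - 20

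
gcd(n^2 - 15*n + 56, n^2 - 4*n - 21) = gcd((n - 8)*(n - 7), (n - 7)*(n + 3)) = n - 7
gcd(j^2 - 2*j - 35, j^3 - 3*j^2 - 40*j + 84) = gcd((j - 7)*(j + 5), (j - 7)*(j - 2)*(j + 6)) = j - 7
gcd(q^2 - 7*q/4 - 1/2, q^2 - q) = 1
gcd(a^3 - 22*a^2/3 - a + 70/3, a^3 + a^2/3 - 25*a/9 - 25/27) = a + 5/3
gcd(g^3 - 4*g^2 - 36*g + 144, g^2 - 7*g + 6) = g - 6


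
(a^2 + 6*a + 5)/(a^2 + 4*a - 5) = (a + 1)/(a - 1)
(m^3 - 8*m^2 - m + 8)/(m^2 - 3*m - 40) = (m^2 - 1)/(m + 5)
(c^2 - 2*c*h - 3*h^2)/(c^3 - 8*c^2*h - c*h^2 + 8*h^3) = (c - 3*h)/(c^2 - 9*c*h + 8*h^2)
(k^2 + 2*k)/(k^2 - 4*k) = (k + 2)/(k - 4)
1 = 1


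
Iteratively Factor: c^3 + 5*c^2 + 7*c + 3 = (c + 3)*(c^2 + 2*c + 1) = (c + 1)*(c + 3)*(c + 1)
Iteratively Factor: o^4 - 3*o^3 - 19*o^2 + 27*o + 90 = (o - 5)*(o^3 + 2*o^2 - 9*o - 18) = (o - 5)*(o + 3)*(o^2 - o - 6) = (o - 5)*(o - 3)*(o + 3)*(o + 2)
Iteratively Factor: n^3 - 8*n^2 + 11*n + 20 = (n + 1)*(n^2 - 9*n + 20) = (n - 5)*(n + 1)*(n - 4)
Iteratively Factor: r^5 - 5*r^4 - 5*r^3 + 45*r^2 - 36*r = (r - 4)*(r^4 - r^3 - 9*r^2 + 9*r) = r*(r - 4)*(r^3 - r^2 - 9*r + 9) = r*(r - 4)*(r - 1)*(r^2 - 9) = r*(r - 4)*(r - 1)*(r + 3)*(r - 3)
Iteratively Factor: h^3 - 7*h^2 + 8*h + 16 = (h - 4)*(h^2 - 3*h - 4) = (h - 4)*(h + 1)*(h - 4)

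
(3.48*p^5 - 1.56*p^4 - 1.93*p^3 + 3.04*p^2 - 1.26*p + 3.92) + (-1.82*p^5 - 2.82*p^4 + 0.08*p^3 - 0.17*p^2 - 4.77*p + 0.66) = 1.66*p^5 - 4.38*p^4 - 1.85*p^3 + 2.87*p^2 - 6.03*p + 4.58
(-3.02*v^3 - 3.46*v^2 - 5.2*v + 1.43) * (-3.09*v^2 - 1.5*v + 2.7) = 9.3318*v^5 + 15.2214*v^4 + 13.104*v^3 - 5.9607*v^2 - 16.185*v + 3.861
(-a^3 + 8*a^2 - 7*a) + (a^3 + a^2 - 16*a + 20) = 9*a^2 - 23*a + 20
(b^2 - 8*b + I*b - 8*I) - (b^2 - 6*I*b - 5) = -8*b + 7*I*b + 5 - 8*I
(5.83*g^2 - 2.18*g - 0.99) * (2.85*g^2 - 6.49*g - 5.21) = 16.6155*g^4 - 44.0497*g^3 - 19.0476*g^2 + 17.7829*g + 5.1579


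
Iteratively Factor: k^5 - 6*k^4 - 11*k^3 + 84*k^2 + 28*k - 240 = (k + 3)*(k^4 - 9*k^3 + 16*k^2 + 36*k - 80) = (k - 4)*(k + 3)*(k^3 - 5*k^2 - 4*k + 20) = (k - 4)*(k + 2)*(k + 3)*(k^2 - 7*k + 10) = (k - 4)*(k - 2)*(k + 2)*(k + 3)*(k - 5)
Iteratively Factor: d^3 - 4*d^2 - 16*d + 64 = (d - 4)*(d^2 - 16) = (d - 4)^2*(d + 4)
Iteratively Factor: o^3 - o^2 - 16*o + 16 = (o - 4)*(o^2 + 3*o - 4) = (o - 4)*(o - 1)*(o + 4)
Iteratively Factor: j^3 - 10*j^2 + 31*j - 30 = (j - 5)*(j^2 - 5*j + 6) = (j - 5)*(j - 2)*(j - 3)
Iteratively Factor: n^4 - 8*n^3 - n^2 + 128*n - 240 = (n - 5)*(n^3 - 3*n^2 - 16*n + 48) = (n - 5)*(n + 4)*(n^2 - 7*n + 12) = (n - 5)*(n - 3)*(n + 4)*(n - 4)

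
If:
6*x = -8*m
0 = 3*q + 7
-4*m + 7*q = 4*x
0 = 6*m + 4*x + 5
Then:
No Solution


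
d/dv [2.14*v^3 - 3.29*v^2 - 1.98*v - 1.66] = 6.42*v^2 - 6.58*v - 1.98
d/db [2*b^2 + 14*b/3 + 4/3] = 4*b + 14/3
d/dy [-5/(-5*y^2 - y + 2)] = 5*(-10*y - 1)/(5*y^2 + y - 2)^2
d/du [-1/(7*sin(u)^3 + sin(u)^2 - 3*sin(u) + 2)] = (21*sin(u)^2 + 2*sin(u) - 3)*cos(u)/(7*sin(u)^3 + sin(u)^2 - 3*sin(u) + 2)^2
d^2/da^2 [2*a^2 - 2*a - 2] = 4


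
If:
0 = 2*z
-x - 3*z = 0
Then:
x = 0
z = 0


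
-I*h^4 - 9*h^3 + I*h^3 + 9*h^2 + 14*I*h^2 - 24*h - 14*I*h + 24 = (h - 6*I)*(h - 4*I)*(h + I)*(-I*h + I)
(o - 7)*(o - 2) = o^2 - 9*o + 14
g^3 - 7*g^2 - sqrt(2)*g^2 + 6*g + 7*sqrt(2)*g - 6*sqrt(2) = (g - 6)*(g - 1)*(g - sqrt(2))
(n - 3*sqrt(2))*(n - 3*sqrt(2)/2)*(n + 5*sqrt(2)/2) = n^3 - 2*sqrt(2)*n^2 - 27*n/2 + 45*sqrt(2)/2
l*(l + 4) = l^2 + 4*l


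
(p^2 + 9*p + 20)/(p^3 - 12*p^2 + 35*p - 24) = (p^2 + 9*p + 20)/(p^3 - 12*p^2 + 35*p - 24)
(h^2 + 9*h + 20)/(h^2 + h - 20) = (h + 4)/(h - 4)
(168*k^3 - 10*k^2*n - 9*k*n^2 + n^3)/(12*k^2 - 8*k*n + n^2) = (28*k^2 + 3*k*n - n^2)/(2*k - n)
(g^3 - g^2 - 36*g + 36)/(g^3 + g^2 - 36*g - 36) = (g - 1)/(g + 1)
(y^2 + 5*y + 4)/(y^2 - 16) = (y + 1)/(y - 4)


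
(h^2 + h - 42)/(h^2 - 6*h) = (h + 7)/h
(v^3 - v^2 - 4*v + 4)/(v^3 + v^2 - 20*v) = (v^3 - v^2 - 4*v + 4)/(v*(v^2 + v - 20))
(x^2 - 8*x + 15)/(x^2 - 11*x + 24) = (x - 5)/(x - 8)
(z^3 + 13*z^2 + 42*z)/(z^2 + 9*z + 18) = z*(z + 7)/(z + 3)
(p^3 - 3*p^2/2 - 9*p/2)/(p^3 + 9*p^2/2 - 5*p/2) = (2*p^2 - 3*p - 9)/(2*p^2 + 9*p - 5)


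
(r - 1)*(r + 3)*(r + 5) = r^3 + 7*r^2 + 7*r - 15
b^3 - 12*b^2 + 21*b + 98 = (b - 7)^2*(b + 2)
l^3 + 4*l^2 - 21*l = l*(l - 3)*(l + 7)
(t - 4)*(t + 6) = t^2 + 2*t - 24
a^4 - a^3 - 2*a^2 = a^2*(a - 2)*(a + 1)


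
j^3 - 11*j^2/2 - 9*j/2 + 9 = (j - 6)*(j - 1)*(j + 3/2)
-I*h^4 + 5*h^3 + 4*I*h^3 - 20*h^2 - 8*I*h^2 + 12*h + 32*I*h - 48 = (h - 4)*(h - 2*I)*(h + 6*I)*(-I*h + 1)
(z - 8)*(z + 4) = z^2 - 4*z - 32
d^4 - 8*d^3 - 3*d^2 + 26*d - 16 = (d - 8)*(d - 1)^2*(d + 2)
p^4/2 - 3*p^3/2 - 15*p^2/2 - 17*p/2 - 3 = (p/2 + 1/2)*(p - 6)*(p + 1)^2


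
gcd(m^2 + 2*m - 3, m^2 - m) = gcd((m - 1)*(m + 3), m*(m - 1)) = m - 1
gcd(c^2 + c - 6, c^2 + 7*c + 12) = c + 3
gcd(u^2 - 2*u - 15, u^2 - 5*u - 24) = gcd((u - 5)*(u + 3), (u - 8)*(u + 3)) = u + 3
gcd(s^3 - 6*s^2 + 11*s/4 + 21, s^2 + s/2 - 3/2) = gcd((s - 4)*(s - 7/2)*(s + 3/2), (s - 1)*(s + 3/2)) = s + 3/2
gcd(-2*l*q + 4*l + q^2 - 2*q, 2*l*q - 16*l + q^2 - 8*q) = 1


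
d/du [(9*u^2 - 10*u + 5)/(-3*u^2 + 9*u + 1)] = (51*u^2 + 48*u - 55)/(9*u^4 - 54*u^3 + 75*u^2 + 18*u + 1)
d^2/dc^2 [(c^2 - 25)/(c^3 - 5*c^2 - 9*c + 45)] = 2*(c^3 + 15*c^2 + 27*c + 45)/(c^6 - 27*c^4 + 243*c^2 - 729)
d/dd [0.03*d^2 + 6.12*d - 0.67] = 0.06*d + 6.12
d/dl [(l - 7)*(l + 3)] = 2*l - 4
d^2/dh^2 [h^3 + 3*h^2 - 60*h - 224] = 6*h + 6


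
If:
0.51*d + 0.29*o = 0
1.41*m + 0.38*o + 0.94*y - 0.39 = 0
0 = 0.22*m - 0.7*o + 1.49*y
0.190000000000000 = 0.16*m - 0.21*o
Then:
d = 0.26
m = 0.60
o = -0.45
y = -0.30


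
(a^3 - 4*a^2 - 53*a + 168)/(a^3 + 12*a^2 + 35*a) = (a^2 - 11*a + 24)/(a*(a + 5))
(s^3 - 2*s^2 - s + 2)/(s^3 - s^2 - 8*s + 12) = (s^2 - 1)/(s^2 + s - 6)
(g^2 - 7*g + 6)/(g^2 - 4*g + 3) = (g - 6)/(g - 3)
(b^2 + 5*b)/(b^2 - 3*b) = (b + 5)/(b - 3)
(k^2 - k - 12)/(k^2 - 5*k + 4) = (k + 3)/(k - 1)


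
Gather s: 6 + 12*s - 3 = 12*s + 3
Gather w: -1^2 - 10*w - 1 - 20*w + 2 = -30*w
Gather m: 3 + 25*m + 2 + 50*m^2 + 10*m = 50*m^2 + 35*m + 5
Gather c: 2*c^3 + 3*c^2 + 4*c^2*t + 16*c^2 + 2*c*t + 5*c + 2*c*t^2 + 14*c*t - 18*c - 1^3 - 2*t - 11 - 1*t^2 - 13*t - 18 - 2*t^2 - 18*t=2*c^3 + c^2*(4*t + 19) + c*(2*t^2 + 16*t - 13) - 3*t^2 - 33*t - 30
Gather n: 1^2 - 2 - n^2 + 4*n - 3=-n^2 + 4*n - 4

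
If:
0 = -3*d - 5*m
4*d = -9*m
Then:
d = 0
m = 0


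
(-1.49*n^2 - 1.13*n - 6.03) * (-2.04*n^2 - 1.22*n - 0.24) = 3.0396*n^4 + 4.123*n^3 + 14.0374*n^2 + 7.6278*n + 1.4472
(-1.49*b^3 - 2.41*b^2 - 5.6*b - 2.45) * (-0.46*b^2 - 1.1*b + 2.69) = 0.6854*b^5 + 2.7476*b^4 + 1.2189*b^3 + 0.8041*b^2 - 12.369*b - 6.5905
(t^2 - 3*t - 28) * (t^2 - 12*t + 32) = t^4 - 15*t^3 + 40*t^2 + 240*t - 896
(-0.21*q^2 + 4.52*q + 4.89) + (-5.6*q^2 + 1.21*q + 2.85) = -5.81*q^2 + 5.73*q + 7.74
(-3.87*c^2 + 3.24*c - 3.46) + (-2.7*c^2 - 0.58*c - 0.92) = -6.57*c^2 + 2.66*c - 4.38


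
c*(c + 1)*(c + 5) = c^3 + 6*c^2 + 5*c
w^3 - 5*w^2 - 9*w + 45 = (w - 5)*(w - 3)*(w + 3)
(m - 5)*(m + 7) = m^2 + 2*m - 35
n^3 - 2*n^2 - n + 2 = (n - 2)*(n - 1)*(n + 1)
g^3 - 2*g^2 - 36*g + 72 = (g - 6)*(g - 2)*(g + 6)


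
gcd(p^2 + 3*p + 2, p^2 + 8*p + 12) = p + 2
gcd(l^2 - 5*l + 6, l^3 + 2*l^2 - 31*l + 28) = 1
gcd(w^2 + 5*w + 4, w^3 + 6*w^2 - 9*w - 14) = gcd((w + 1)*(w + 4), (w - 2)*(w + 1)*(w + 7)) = w + 1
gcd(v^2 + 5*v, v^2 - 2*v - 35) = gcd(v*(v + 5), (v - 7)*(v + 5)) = v + 5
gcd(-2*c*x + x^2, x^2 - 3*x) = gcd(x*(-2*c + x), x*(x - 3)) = x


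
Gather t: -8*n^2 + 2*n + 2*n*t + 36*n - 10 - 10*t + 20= -8*n^2 + 38*n + t*(2*n - 10) + 10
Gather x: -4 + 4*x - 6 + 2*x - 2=6*x - 12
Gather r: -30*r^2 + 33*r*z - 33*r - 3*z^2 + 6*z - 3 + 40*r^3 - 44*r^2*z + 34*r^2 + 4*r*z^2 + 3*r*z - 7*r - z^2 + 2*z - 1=40*r^3 + r^2*(4 - 44*z) + r*(4*z^2 + 36*z - 40) - 4*z^2 + 8*z - 4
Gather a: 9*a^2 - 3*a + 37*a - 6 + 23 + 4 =9*a^2 + 34*a + 21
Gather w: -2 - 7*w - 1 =-7*w - 3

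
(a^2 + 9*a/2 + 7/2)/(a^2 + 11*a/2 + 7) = (a + 1)/(a + 2)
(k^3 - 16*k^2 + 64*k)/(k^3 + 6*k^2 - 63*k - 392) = k*(k - 8)/(k^2 + 14*k + 49)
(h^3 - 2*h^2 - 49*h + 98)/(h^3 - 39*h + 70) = (h - 7)/(h - 5)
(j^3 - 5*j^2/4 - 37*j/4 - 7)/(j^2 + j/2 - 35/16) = 4*(j^2 - 3*j - 4)/(4*j - 5)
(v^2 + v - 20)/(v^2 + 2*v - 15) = (v - 4)/(v - 3)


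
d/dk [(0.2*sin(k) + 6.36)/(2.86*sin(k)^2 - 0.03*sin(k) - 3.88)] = (-36.3792*sin(k) + 0.286*cos(2*k) - 0.8712)*cos(k)/(-2.86*sin(k)^2 + 0.03*sin(k) + 3.88)^2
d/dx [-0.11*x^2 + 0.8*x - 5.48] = 0.8 - 0.22*x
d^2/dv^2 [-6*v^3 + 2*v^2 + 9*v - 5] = 4 - 36*v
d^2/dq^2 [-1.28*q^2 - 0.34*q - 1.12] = -2.56000000000000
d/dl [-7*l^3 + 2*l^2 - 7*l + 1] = -21*l^2 + 4*l - 7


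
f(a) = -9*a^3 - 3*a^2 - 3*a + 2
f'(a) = -27*a^2 - 6*a - 3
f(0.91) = -10.00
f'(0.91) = -30.82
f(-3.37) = 322.49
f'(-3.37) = -289.42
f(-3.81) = 467.64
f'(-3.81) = -372.07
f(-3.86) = 486.49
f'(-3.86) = -382.13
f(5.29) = -1430.15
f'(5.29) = -790.31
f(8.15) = -5093.81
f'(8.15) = -1845.31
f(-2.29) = 101.22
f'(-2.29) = -130.85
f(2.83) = -234.50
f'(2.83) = -236.22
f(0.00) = 2.00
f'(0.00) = -3.00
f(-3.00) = 227.00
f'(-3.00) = -228.00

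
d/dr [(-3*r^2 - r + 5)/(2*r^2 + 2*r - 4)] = (-r^2 + r - 3/2)/(r^4 + 2*r^3 - 3*r^2 - 4*r + 4)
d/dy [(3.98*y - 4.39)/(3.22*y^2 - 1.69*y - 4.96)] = (-12.8156*y^2 + 28.2716*y - 27.1599)/(10.3684*y^4 - 10.8836*y^3 - 29.0863*y^2 + 16.7648*y + 24.6016)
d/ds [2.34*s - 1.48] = 2.34000000000000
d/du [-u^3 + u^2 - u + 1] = -3*u^2 + 2*u - 1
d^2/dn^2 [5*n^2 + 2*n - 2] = 10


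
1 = 1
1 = 1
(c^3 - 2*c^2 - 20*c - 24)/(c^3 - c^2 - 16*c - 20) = (c - 6)/(c - 5)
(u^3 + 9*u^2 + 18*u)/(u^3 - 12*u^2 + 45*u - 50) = u*(u^2 + 9*u + 18)/(u^3 - 12*u^2 + 45*u - 50)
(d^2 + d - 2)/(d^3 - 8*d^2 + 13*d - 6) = (d + 2)/(d^2 - 7*d + 6)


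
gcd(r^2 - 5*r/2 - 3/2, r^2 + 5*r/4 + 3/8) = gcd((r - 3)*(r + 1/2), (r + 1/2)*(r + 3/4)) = r + 1/2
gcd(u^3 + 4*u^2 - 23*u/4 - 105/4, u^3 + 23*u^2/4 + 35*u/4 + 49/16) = u + 7/2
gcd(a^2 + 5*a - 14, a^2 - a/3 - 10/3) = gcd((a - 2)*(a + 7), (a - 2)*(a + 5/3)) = a - 2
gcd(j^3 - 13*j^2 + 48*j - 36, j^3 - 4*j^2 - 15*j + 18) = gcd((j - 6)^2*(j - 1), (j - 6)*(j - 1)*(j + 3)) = j^2 - 7*j + 6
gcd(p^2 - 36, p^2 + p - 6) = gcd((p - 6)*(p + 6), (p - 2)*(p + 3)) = 1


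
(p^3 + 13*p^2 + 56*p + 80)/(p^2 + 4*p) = p + 9 + 20/p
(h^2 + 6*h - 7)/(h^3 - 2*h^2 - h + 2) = (h + 7)/(h^2 - h - 2)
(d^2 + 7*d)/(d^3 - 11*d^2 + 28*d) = (d + 7)/(d^2 - 11*d + 28)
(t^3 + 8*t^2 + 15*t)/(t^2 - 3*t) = (t^2 + 8*t + 15)/(t - 3)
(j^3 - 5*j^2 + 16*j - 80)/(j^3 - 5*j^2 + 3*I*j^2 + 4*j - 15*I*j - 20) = (j - 4*I)/(j - I)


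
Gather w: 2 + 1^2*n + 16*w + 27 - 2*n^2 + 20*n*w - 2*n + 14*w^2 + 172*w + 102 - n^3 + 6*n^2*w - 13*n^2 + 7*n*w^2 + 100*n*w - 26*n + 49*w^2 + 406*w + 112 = -n^3 - 15*n^2 - 27*n + w^2*(7*n + 63) + w*(6*n^2 + 120*n + 594) + 243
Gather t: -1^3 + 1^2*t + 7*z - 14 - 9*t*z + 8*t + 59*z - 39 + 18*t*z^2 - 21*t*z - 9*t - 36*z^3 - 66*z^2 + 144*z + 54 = t*(18*z^2 - 30*z) - 36*z^3 - 66*z^2 + 210*z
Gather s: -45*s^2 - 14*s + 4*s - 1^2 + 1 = -45*s^2 - 10*s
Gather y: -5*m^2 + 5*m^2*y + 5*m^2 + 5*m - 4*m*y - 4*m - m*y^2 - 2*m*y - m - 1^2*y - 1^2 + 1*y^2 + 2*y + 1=y^2*(1 - m) + y*(5*m^2 - 6*m + 1)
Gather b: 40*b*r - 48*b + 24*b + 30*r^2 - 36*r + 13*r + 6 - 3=b*(40*r - 24) + 30*r^2 - 23*r + 3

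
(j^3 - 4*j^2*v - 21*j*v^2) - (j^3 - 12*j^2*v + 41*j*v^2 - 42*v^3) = 8*j^2*v - 62*j*v^2 + 42*v^3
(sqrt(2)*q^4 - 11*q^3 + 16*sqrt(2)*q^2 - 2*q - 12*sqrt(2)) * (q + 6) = sqrt(2)*q^5 - 11*q^4 + 6*sqrt(2)*q^4 - 66*q^3 + 16*sqrt(2)*q^3 - 2*q^2 + 96*sqrt(2)*q^2 - 12*sqrt(2)*q - 12*q - 72*sqrt(2)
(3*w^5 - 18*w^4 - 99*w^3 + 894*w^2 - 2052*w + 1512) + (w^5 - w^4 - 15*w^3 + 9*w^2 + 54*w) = 4*w^5 - 19*w^4 - 114*w^3 + 903*w^2 - 1998*w + 1512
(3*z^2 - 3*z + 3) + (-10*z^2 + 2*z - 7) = -7*z^2 - z - 4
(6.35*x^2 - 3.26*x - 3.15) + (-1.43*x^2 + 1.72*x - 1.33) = 4.92*x^2 - 1.54*x - 4.48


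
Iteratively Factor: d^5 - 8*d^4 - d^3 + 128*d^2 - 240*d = (d)*(d^4 - 8*d^3 - d^2 + 128*d - 240) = d*(d - 4)*(d^3 - 4*d^2 - 17*d + 60) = d*(d - 5)*(d - 4)*(d^2 + d - 12) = d*(d - 5)*(d - 4)*(d - 3)*(d + 4)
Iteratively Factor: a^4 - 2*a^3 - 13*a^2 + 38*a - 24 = (a - 1)*(a^3 - a^2 - 14*a + 24) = (a - 1)*(a + 4)*(a^2 - 5*a + 6) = (a - 3)*(a - 1)*(a + 4)*(a - 2)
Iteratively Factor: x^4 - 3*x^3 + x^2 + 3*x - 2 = (x - 1)*(x^3 - 2*x^2 - x + 2) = (x - 2)*(x - 1)*(x^2 - 1) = (x - 2)*(x - 1)*(x + 1)*(x - 1)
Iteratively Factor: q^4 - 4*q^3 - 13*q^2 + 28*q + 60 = (q - 3)*(q^3 - q^2 - 16*q - 20) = (q - 3)*(q + 2)*(q^2 - 3*q - 10) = (q - 5)*(q - 3)*(q + 2)*(q + 2)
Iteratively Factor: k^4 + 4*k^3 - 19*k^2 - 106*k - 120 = (k + 2)*(k^3 + 2*k^2 - 23*k - 60) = (k + 2)*(k + 3)*(k^2 - k - 20) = (k - 5)*(k + 2)*(k + 3)*(k + 4)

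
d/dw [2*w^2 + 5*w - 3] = 4*w + 5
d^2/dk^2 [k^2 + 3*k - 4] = 2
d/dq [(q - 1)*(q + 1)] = 2*q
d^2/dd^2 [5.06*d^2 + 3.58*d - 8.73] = 10.1200000000000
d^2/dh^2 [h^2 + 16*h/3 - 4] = 2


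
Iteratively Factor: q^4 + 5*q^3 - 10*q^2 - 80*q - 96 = (q + 2)*(q^3 + 3*q^2 - 16*q - 48) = (q - 4)*(q + 2)*(q^2 + 7*q + 12) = (q - 4)*(q + 2)*(q + 3)*(q + 4)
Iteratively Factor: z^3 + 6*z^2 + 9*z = (z + 3)*(z^2 + 3*z) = z*(z + 3)*(z + 3)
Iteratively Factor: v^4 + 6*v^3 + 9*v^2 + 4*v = (v + 1)*(v^3 + 5*v^2 + 4*v) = v*(v + 1)*(v^2 + 5*v + 4) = v*(v + 1)*(v + 4)*(v + 1)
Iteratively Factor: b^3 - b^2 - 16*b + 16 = (b - 1)*(b^2 - 16) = (b - 1)*(b + 4)*(b - 4)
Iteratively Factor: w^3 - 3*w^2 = (w)*(w^2 - 3*w) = w^2*(w - 3)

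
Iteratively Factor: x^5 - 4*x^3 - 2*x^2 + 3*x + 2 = (x + 1)*(x^4 - x^3 - 3*x^2 + x + 2) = (x - 2)*(x + 1)*(x^3 + x^2 - x - 1) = (x - 2)*(x + 1)^2*(x^2 - 1) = (x - 2)*(x + 1)^3*(x - 1)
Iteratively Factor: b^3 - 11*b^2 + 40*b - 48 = (b - 4)*(b^2 - 7*b + 12) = (b - 4)^2*(b - 3)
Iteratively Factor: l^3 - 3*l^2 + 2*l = (l - 2)*(l^2 - l) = l*(l - 2)*(l - 1)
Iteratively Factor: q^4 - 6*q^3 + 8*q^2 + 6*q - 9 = (q - 3)*(q^3 - 3*q^2 - q + 3) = (q - 3)^2*(q^2 - 1) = (q - 3)^2*(q + 1)*(q - 1)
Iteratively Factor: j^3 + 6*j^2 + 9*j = (j)*(j^2 + 6*j + 9) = j*(j + 3)*(j + 3)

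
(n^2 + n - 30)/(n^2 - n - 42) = (n - 5)/(n - 7)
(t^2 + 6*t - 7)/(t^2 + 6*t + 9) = (t^2 + 6*t - 7)/(t^2 + 6*t + 9)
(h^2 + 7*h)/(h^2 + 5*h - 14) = h/(h - 2)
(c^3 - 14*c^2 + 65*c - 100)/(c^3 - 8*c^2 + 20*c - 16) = (c^2 - 10*c + 25)/(c^2 - 4*c + 4)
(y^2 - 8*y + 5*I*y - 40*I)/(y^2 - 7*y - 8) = (y + 5*I)/(y + 1)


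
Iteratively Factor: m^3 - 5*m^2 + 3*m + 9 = (m - 3)*(m^2 - 2*m - 3) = (m - 3)^2*(m + 1)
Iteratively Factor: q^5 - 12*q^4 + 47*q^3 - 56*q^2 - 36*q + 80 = (q + 1)*(q^4 - 13*q^3 + 60*q^2 - 116*q + 80) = (q - 4)*(q + 1)*(q^3 - 9*q^2 + 24*q - 20) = (q - 4)*(q - 2)*(q + 1)*(q^2 - 7*q + 10) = (q - 5)*(q - 4)*(q - 2)*(q + 1)*(q - 2)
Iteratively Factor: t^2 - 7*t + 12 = (t - 3)*(t - 4)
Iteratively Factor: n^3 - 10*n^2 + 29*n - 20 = (n - 4)*(n^2 - 6*n + 5) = (n - 4)*(n - 1)*(n - 5)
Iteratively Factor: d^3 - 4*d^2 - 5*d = (d - 5)*(d^2 + d) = d*(d - 5)*(d + 1)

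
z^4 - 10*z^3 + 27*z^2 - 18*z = z*(z - 6)*(z - 3)*(z - 1)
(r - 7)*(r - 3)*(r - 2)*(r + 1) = r^4 - 11*r^3 + 29*r^2 - r - 42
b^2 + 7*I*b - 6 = (b + I)*(b + 6*I)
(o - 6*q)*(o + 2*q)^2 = o^3 - 2*o^2*q - 20*o*q^2 - 24*q^3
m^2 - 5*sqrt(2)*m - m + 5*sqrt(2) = (m - 1)*(m - 5*sqrt(2))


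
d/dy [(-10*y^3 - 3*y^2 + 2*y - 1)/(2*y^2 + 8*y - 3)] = 2*(-10*y^4 - 80*y^3 + 31*y^2 + 11*y + 1)/(4*y^4 + 32*y^3 + 52*y^2 - 48*y + 9)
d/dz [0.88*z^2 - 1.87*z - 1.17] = 1.76*z - 1.87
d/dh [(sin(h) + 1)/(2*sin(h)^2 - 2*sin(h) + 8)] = (-2*sin(h) + cos(h)^2 + 4)*cos(h)/(2*(sin(h)^2 - sin(h) + 4)^2)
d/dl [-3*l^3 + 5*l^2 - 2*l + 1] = -9*l^2 + 10*l - 2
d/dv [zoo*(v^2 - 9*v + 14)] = zoo*(v + 1)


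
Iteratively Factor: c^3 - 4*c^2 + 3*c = (c)*(c^2 - 4*c + 3) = c*(c - 3)*(c - 1)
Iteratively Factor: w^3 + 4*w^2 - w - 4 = (w - 1)*(w^2 + 5*w + 4) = (w - 1)*(w + 4)*(w + 1)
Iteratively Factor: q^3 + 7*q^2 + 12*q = (q)*(q^2 + 7*q + 12) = q*(q + 3)*(q + 4)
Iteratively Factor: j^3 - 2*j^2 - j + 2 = (j + 1)*(j^2 - 3*j + 2) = (j - 1)*(j + 1)*(j - 2)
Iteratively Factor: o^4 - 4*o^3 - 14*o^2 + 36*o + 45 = (o - 5)*(o^3 + o^2 - 9*o - 9) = (o - 5)*(o + 3)*(o^2 - 2*o - 3) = (o - 5)*(o - 3)*(o + 3)*(o + 1)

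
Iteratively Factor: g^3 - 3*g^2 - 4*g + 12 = (g - 3)*(g^2 - 4) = (g - 3)*(g - 2)*(g + 2)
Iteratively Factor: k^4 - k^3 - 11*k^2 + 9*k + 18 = (k + 3)*(k^3 - 4*k^2 + k + 6) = (k - 2)*(k + 3)*(k^2 - 2*k - 3) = (k - 3)*(k - 2)*(k + 3)*(k + 1)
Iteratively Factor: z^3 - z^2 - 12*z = (z - 4)*(z^2 + 3*z) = (z - 4)*(z + 3)*(z)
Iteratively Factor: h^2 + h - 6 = (h - 2)*(h + 3)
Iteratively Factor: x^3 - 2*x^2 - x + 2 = (x - 2)*(x^2 - 1) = (x - 2)*(x + 1)*(x - 1)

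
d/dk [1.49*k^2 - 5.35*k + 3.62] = 2.98*k - 5.35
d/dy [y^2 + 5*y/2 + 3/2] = 2*y + 5/2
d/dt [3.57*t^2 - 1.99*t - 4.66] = 7.14*t - 1.99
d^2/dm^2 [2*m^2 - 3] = 4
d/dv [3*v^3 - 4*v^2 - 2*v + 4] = 9*v^2 - 8*v - 2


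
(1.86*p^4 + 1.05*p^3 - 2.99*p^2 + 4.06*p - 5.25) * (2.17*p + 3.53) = 4.0362*p^5 + 8.8443*p^4 - 2.7818*p^3 - 1.7445*p^2 + 2.9393*p - 18.5325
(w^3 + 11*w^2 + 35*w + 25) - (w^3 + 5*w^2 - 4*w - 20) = 6*w^2 + 39*w + 45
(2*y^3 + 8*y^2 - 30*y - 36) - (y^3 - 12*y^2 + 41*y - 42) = y^3 + 20*y^2 - 71*y + 6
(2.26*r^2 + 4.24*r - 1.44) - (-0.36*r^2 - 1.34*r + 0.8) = 2.62*r^2 + 5.58*r - 2.24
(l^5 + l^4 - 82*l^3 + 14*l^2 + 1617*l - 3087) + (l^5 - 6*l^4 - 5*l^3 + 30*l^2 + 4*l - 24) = 2*l^5 - 5*l^4 - 87*l^3 + 44*l^2 + 1621*l - 3111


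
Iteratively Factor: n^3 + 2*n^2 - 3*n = (n - 1)*(n^2 + 3*n) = n*(n - 1)*(n + 3)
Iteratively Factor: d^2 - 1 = (d - 1)*(d + 1)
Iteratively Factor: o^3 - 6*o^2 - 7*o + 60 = (o + 3)*(o^2 - 9*o + 20) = (o - 4)*(o + 3)*(o - 5)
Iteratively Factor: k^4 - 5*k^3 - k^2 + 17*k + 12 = (k - 4)*(k^3 - k^2 - 5*k - 3) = (k - 4)*(k - 3)*(k^2 + 2*k + 1) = (k - 4)*(k - 3)*(k + 1)*(k + 1)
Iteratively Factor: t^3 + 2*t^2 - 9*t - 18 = (t + 3)*(t^2 - t - 6) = (t + 2)*(t + 3)*(t - 3)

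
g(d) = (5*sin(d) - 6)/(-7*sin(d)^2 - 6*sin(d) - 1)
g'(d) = (14*sin(d)*cos(d) + 6*cos(d))*(5*sin(d) - 6)/(-7*sin(d)^2 - 6*sin(d) - 1)^2 + 5*cos(d)/(-7*sin(d)^2 - 6*sin(d) - 1) = (35*sin(d)^2 - 84*sin(d) - 41)*cos(d)/(7*sin(d)^2 + 6*sin(d) + 1)^2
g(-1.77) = 5.91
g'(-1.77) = -4.36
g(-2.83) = -41.50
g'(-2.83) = 345.40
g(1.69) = 0.07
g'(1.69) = 0.06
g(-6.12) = 2.40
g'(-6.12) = -11.37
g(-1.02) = 10.58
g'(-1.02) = 31.15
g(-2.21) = 14.44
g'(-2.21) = -60.74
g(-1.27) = 6.51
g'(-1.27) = 7.70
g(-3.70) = 0.55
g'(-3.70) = 1.70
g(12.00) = -42.55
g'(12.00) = 286.72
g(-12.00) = 0.53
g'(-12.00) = -1.65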